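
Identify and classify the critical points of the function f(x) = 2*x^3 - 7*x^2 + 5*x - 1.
f'(x) = 6*x^2 - 14*x + 5

Solve f'(x) = 0:
  6*x^2 - 14*x + 5 = 0 has no rational roots; quadratic formula: x = (14 ± √76)/12.
  ⇒ x = 7/6 - sqrt(19)/6 ≈ 0.4402, sqrt(19)/6 + 7/6 ≈ 1.8931

f''(x) = 12*x - 14
Second-derivative test at each critical point:
  f''(0.4402) = -8.7178 < 0 → local maximum
  f''(1.8931) = 8.7178 > 0 → local minimum

Critical points: x = 7/6 - sqrt(19)/6 ≈ 0.4402 (local maximum); x = sqrt(19)/6 + 7/6 ≈ 1.8931 (local minimum)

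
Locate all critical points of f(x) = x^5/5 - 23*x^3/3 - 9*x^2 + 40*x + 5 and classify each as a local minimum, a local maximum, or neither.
f'(x) = x^4 - 23*x^2 - 18*x + 40

Solve f'(x) = 0:
  Factor: x^4 - 23*x^2 - 18*x + 40 = (x - 5)*(x - 1)*(x + 2)*(x + 4) = 0.
  ⇒ x = -4, -2, 1, 5

f''(x) = 4*x^3 - 46*x - 18
Second-derivative test at each critical point:
  f''(-4) = -90 < 0 → local maximum
  f''(-2) = 42 > 0 → local minimum
  f''(1) = -60 < 0 → local maximum
  f''(5) = 252 > 0 → local minimum

Critical points: x = -4 (local maximum); x = -2 (local minimum); x = 1 (local maximum); x = 5 (local minimum)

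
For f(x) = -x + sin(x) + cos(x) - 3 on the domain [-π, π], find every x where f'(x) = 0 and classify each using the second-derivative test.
f'(x) = -sin(x) + cos(x) - 1

Solve f'(x) = 0 on [-π, π]:
  f'(x) = 0 ⇔ -sin(x) + cos(x) = 1. Write the left side as R·cos(x + φ) with R = √(1² + 1²) = sqrt(2), cos φ = sqrt(2)/2, sin φ = sqrt(2)/2; then cos(x + φ) = sqrt(2)/2. Solve for x and keep the solutions lying in [-π, π].
  ⇒ x = -pi/2 ≈ -1.5708, 0

f''(x) = -sin(x) - cos(x)
Second-derivative test at each critical point:
  f''(-1.5708) = 1 > 0 → local minimum
  f''(0) = -1 < 0 → local maximum

Critical points: x = -pi/2 ≈ -1.5708 (local minimum); x = 0 (local maximum)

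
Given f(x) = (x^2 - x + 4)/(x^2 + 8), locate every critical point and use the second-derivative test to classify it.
f'(x) = (x^2 + 8*x - 8)/(x^4 + 16*x^2 + 64)

Solve f'(x) = 0:
  f'(x) = (x^2 + 8*x - 8)/(x^2 + 8)^2; the denominator is positive wherever f is defined, so f'(x) = 0 ⇔ x^2 + 8*x - 8 = 0.
  x^2 + 8*x - 8 = 0 has no rational roots; quadratic formula: x = (-8 ± √96)/2.
  ⇒ x = -2*sqrt(6) - 4 ≈ -8.8990, -4 + 2*sqrt(6) ≈ 0.8990

f''(x) = 2*(-x^3 - 12*x^2 + 24*x + 32)/(x^6 + 24*x^4 + 192*x^2 + 512)
Second-derivative test at each critical point:
  f''(-8.8990) = -0.0013 < 0 → local maximum
  f''(0.8990) = 0.1263 > 0 → local minimum

Critical points: x = -2*sqrt(6) - 4 ≈ -8.8990 (local maximum); x = -4 + 2*sqrt(6) ≈ 0.8990 (local minimum)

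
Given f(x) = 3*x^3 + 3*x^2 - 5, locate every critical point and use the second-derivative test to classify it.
f'(x) = 3*x*(3*x + 2)

Solve f'(x) = 0:
  Factor: 9*x^2 + 6*x = 3*x*(3*x + 2) = 0.
  ⇒ x = -2/3, 0

f''(x) = 18*x + 6
Second-derivative test at each critical point:
  f''(-2/3) = -6 < 0 → local maximum
  f''(0) = 6 > 0 → local minimum

Critical points: x = -2/3 (local maximum); x = 0 (local minimum)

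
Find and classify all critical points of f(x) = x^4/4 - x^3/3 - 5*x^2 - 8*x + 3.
f'(x) = x^3 - x^2 - 10*x - 8

Solve f'(x) = 0:
  Factor: x^3 - x^2 - 10*x - 8 = (x - 4)*(x + 1)*(x + 2) = 0.
  ⇒ x = -2, -1, 4

f''(x) = 3*x^2 - 2*x - 10
Second-derivative test at each critical point:
  f''(-2) = 6 > 0 → local minimum
  f''(-1) = -5 < 0 → local maximum
  f''(4) = 30 > 0 → local minimum

Critical points: x = -2 (local minimum); x = -1 (local maximum); x = 4 (local minimum)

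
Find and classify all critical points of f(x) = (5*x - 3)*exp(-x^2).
f'(x) = (-2*x*(5*x - 3) + 5)*exp(-x^2)

Solve f'(x) = 0:
  f'(x) = (-10*x^2 + 6*x + 5)·exp(-x^2) and exp(-x^2) > 0 for every x, so f'(x) = 0 ⇔ -10*x^2 + 6*x + 5 = 0.
  10*x^2 - 6*x - 5 = 0 has no rational roots; quadratic formula: x = (6 ± √236)/20.
  ⇒ x = 3/10 - sqrt(59)/10 ≈ -0.4681, 3/10 + sqrt(59)/10 ≈ 1.0681

f''(x) = 2*(2*x^2*(5*x - 3) - 15*x + 3)*exp(-x^2)
Second-derivative test at each critical point:
  f''(-0.4681) = 12.3392 > 0 → local minimum
  f''(1.0681) = -4.9089 < 0 → local maximum

Critical points: x = 3/10 - sqrt(59)/10 ≈ -0.4681 (local minimum); x = 3/10 + sqrt(59)/10 ≈ 1.0681 (local maximum)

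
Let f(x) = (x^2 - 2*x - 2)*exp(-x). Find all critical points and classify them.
f'(x) = x*(4 - x)*exp(-x)

Solve f'(x) = 0:
  f'(x) = (-x^2 + 4*x)·exp(-x) and exp(-x) > 0 for every x, so f'(x) = 0 ⇔ -x^2 + 4*x = 0.
  Factor: -x^2 + 4*x = -x*(x - 4) = 0.
  ⇒ x = 0, 4

f''(x) = (x^2 - 6*x + 4)*exp(-x)
Second-derivative test at each critical point:
  f''(0) = 4 > 0 → local minimum
  f''(4) = -0.0733 < 0 → local maximum

Critical points: x = 0 (local minimum); x = 4 (local maximum)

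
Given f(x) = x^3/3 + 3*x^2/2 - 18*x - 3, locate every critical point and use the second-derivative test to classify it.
f'(x) = x^2 + 3*x - 18

Solve f'(x) = 0:
  Factor: x^2 + 3*x - 18 = (x - 3)*(x + 6) = 0.
  ⇒ x = -6, 3

f''(x) = 2*x + 3
Second-derivative test at each critical point:
  f''(-6) = -9 < 0 → local maximum
  f''(3) = 9 > 0 → local minimum

Critical points: x = -6 (local maximum); x = 3 (local minimum)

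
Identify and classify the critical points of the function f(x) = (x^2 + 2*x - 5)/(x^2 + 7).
f'(x) = 2*(-x^2 + 12*x + 7)/(x^4 + 14*x^2 + 49)

Solve f'(x) = 0:
  f'(x) = -2*(x^2 - 12*x - 7)/(x^2 + 7)^2; the denominator is positive wherever f is defined, so f'(x) = 0 ⇔ -2*x^2 + 24*x + 14 = 0.
  Factor: -2*x^2 + 24*x + 14 = -2*(x^2 - 12*x - 7); x^2 - 12*x - 7 = 0 has no rational roots; quadratic formula: x = (12 ± √172)/2.
  ⇒ x = 6 - sqrt(43) ≈ -0.5574, 6 + sqrt(43) ≈ 12.5574

f''(x) = 4*(x^3 - 18*x^2 - 21*x + 42)/(x^6 + 21*x^4 + 147*x^2 + 343)
Second-derivative test at each critical point:
  f''(-0.5574) = 0.4908 > 0 → local minimum
  f''(12.5574) = -0.0010 < 0 → local maximum

Critical points: x = 6 - sqrt(43) ≈ -0.5574 (local minimum); x = 6 + sqrt(43) ≈ 12.5574 (local maximum)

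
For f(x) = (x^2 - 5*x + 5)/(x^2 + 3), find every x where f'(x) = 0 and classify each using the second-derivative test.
f'(x) = (5*x^2 - 4*x - 15)/(x^4 + 6*x^2 + 9)

Solve f'(x) = 0:
  f'(x) = (5*x^2 - 4*x - 15)/(x^2 + 3)^2; the denominator is positive wherever f is defined, so f'(x) = 0 ⇔ 5*x^2 - 4*x - 15 = 0.
  5*x^2 - 4*x - 15 = 0 has no rational roots; quadratic formula: x = (4 ± √316)/10.
  ⇒ x = 2/5 - sqrt(79)/5 ≈ -1.3776, 2/5 + sqrt(79)/5 ≈ 2.1776

f''(x) = 2*(-5*x^3 + 6*x^2 + 45*x - 6)/(x^6 + 9*x^4 + 27*x^2 + 27)
Second-derivative test at each critical point:
  f''(-1.3776) = -0.7410 < 0 → local maximum
  f''(2.1776) = 0.2966 > 0 → local minimum

Critical points: x = 2/5 - sqrt(79)/5 ≈ -1.3776 (local maximum); x = 2/5 + sqrt(79)/5 ≈ 2.1776 (local minimum)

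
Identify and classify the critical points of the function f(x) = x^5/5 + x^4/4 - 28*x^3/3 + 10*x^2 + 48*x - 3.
f'(x) = x^4 + x^3 - 28*x^2 + 20*x + 48

Solve f'(x) = 0:
  Factor: x^4 + x^3 - 28*x^2 + 20*x + 48 = (x - 4)*(x - 2)*(x + 1)*(x + 6) = 0.
  ⇒ x = -6, -1, 2, 4

f''(x) = 4*x^3 + 3*x^2 - 56*x + 20
Second-derivative test at each critical point:
  f''(-6) = -400 < 0 → local maximum
  f''(-1) = 75 > 0 → local minimum
  f''(2) = -48 < 0 → local maximum
  f''(4) = 100 > 0 → local minimum

Critical points: x = -6 (local maximum); x = -1 (local minimum); x = 2 (local maximum); x = 4 (local minimum)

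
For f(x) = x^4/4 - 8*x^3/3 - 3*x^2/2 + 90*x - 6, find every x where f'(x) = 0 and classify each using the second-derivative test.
f'(x) = x^3 - 8*x^2 - 3*x + 90

Solve f'(x) = 0:
  Factor: x^3 - 8*x^2 - 3*x + 90 = (x - 6)*(x - 5)*(x + 3) = 0.
  ⇒ x = -3, 5, 6

f''(x) = 3*x^2 - 16*x - 3
Second-derivative test at each critical point:
  f''(-3) = 72 > 0 → local minimum
  f''(5) = -8 < 0 → local maximum
  f''(6) = 9 > 0 → local minimum

Critical points: x = -3 (local minimum); x = 5 (local maximum); x = 6 (local minimum)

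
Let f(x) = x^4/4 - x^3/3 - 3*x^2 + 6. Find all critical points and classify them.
f'(x) = x*(x^2 - x - 6)

Solve f'(x) = 0:
  Factor: x^3 - x^2 - 6*x = x*(x - 3)*(x + 2) = 0.
  ⇒ x = -2, 0, 3

f''(x) = 3*x^2 - 2*x - 6
Second-derivative test at each critical point:
  f''(-2) = 10 > 0 → local minimum
  f''(0) = -6 < 0 → local maximum
  f''(3) = 15 > 0 → local minimum

Critical points: x = -2 (local minimum); x = 0 (local maximum); x = 3 (local minimum)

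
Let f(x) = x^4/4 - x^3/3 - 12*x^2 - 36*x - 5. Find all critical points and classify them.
f'(x) = x^3 - x^2 - 24*x - 36

Solve f'(x) = 0:
  Factor: x^3 - x^2 - 24*x - 36 = (x - 6)*(x + 2)*(x + 3) = 0.
  ⇒ x = -3, -2, 6

f''(x) = 3*x^2 - 2*x - 24
Second-derivative test at each critical point:
  f''(-3) = 9 > 0 → local minimum
  f''(-2) = -8 < 0 → local maximum
  f''(6) = 72 > 0 → local minimum

Critical points: x = -3 (local minimum); x = -2 (local maximum); x = 6 (local minimum)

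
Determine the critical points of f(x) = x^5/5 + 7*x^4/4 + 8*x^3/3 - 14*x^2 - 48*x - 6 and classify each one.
f'(x) = x^4 + 7*x^3 + 8*x^2 - 28*x - 48

Solve f'(x) = 0:
  Factor: x^4 + 7*x^3 + 8*x^2 - 28*x - 48 = (x - 2)*(x + 2)*(x + 3)*(x + 4) = 0.
  ⇒ x = -4, -3, -2, 2

f''(x) = 4*x^3 + 21*x^2 + 16*x - 28
Second-derivative test at each critical point:
  f''(-4) = -12 < 0 → local maximum
  f''(-3) = 5 > 0 → local minimum
  f''(-2) = -8 < 0 → local maximum
  f''(2) = 120 > 0 → local minimum

Critical points: x = -4 (local maximum); x = -3 (local minimum); x = -2 (local maximum); x = 2 (local minimum)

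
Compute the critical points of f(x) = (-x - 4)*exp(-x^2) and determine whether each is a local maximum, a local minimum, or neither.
f'(x) = (2*x*(x + 4) - 1)*exp(-x^2)

Solve f'(x) = 0:
  f'(x) = (2*x^2 + 8*x - 1)·exp(-x^2) and exp(-x^2) > 0 for every x, so f'(x) = 0 ⇔ 2*x^2 + 8*x - 1 = 0.
  2*x^2 + 8*x - 1 = 0 has no rational roots; quadratic formula: x = (-8 ± √72)/4.
  ⇒ x = -3*sqrt(2)/2 - 2 ≈ -4.1213, -2 + 3*sqrt(2)/2 ≈ 0.1213

f''(x) = 2*(-2*x^2*(x + 4) + 3*x + 4)*exp(-x^2)
Second-derivative test at each critical point:
  f''(-4.1213) = -3.565e-07 < 0 → local maximum
  f''(0.1213) = 8.3613 > 0 → local minimum

Critical points: x = -3*sqrt(2)/2 - 2 ≈ -4.1213 (local maximum); x = -2 + 3*sqrt(2)/2 ≈ 0.1213 (local minimum)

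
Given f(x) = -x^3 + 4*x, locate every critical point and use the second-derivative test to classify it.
f'(x) = 4 - 3*x^2

Solve f'(x) = 0:
  3*x^2 - 4 = 0 has no rational roots; quadratic formula: x = (0 ± √48)/6.
  ⇒ x = -2*sqrt(3)/3 ≈ -1.1547, 2*sqrt(3)/3 ≈ 1.1547

f''(x) = -6*x
Second-derivative test at each critical point:
  f''(-1.1547) = 6.9282 > 0 → local minimum
  f''(1.1547) = -6.9282 < 0 → local maximum

Critical points: x = -2*sqrt(3)/3 ≈ -1.1547 (local minimum); x = 2*sqrt(3)/3 ≈ 1.1547 (local maximum)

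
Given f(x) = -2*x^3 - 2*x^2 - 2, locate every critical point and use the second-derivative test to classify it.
f'(x) = 2*x*(-3*x - 2)

Solve f'(x) = 0:
  Factor: -6*x^2 - 4*x = -2*x*(3*x + 2) = 0.
  ⇒ x = -2/3, 0

f''(x) = -12*x - 4
Second-derivative test at each critical point:
  f''(-2/3) = 4 > 0 → local minimum
  f''(0) = -4 < 0 → local maximum

Critical points: x = -2/3 (local minimum); x = 0 (local maximum)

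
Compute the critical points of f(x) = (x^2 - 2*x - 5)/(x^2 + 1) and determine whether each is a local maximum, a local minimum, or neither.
f'(x) = 2*(x^2 + 6*x - 1)/(x^4 + 2*x^2 + 1)

Solve f'(x) = 0:
  f'(x) = 2*(x^2 + 6*x - 1)/(x^2 + 1)^2; the denominator is positive wherever f is defined, so f'(x) = 0 ⇔ 2*x^2 + 12*x - 2 = 0.
  Factor: 2*x^2 + 12*x - 2 = 2*(x^2 + 6*x - 1); x^2 + 6*x - 1 = 0 has no rational roots; quadratic formula: x = (-6 ± √40)/2.
  ⇒ x = -sqrt(10) - 3 ≈ -6.1623, -3 + sqrt(10) ≈ 0.1623

f''(x) = 4*(-x^3 - 9*x^2 + 3*x + 3)/(x^6 + 3*x^4 + 3*x^2 + 1)
Second-derivative test at each critical point:
  f''(-6.1623) = -0.0083 < 0 → local maximum
  f''(0.1623) = 12.0083 > 0 → local minimum

Critical points: x = -sqrt(10) - 3 ≈ -6.1623 (local maximum); x = -3 + sqrt(10) ≈ 0.1623 (local minimum)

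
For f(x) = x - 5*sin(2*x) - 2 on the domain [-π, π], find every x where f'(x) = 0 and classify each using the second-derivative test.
f'(x) = 1 - 10*cos(2*x)

Solve f'(x) = 0 on [-π, π]:
  f'(x) = 0 ⇔ cos(2*x) = 1/10, i.e. 2*x = ±arccos(1/10) + 2nπ; keep the solutions lying in [-π, π].
  ⇒ x = -pi + acos(1/10)/2 ≈ -2.4063, -acos(1/10)/2 ≈ -0.7353, acos(1/10)/2 ≈ 0.7353, pi - acos(1/10)/2 ≈ 2.4063

f''(x) = 20*sin(2*x)
Second-derivative test at each critical point:
  f''(-2.4063) = 19.8997 > 0 → local minimum
  f''(-0.7353) = -19.8997 < 0 → local maximum
  f''(0.7353) = 19.8997 > 0 → local minimum
  f''(2.4063) = -19.8997 < 0 → local maximum

Critical points: x = -pi + acos(1/10)/2 ≈ -2.4063 (local minimum); x = -acos(1/10)/2 ≈ -0.7353 (local maximum); x = acos(1/10)/2 ≈ 0.7353 (local minimum); x = pi - acos(1/10)/2 ≈ 2.4063 (local maximum)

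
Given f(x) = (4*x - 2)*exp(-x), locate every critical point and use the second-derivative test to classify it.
f'(x) = 2*(3 - 2*x)*exp(-x)

Solve f'(x) = 0:
  f'(x) = (6 - 4*x)·exp(-x) and exp(-x) > 0 for every x, so f'(x) = 0 ⇔ 6 - 4*x = 0.
  Factor: 6 - 4*x = -2*(2*x - 3) = 0.
  ⇒ x = 3/2

f''(x) = 2*(2*x - 5)*exp(-x)
Second-derivative test at each critical point:
  f''(3/2) = -0.8925 < 0 → local maximum

Critical points: x = 3/2 (local maximum)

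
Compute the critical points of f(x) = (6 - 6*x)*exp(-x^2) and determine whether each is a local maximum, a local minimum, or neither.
f'(x) = 6*(2*x*(x - 1) - 1)*exp(-x^2)

Solve f'(x) = 0:
  f'(x) = (12*x^2 - 12*x - 6)·exp(-x^2) and exp(-x^2) > 0 for every x, so f'(x) = 0 ⇔ 12*x^2 - 12*x - 6 = 0.
  Factor: 12*x^2 - 12*x - 6 = 6*(2*x^2 - 2*x - 1); 2*x^2 - 2*x - 1 = 0 has no rational roots; quadratic formula: x = (2 ± √12)/4.
  ⇒ x = 1/2 - sqrt(3)/2 ≈ -0.3660, 1/2 + sqrt(3)/2 ≈ 1.3660

f''(x) = 12*(2*x^2*(1 - x) + 3*x - 1)*exp(-x^2)
Second-derivative test at each critical point:
  f''(-0.3660) = -18.1785 < 0 → local maximum
  f''(1.3660) = 3.2162 > 0 → local minimum

Critical points: x = 1/2 - sqrt(3)/2 ≈ -0.3660 (local maximum); x = 1/2 + sqrt(3)/2 ≈ 1.3660 (local minimum)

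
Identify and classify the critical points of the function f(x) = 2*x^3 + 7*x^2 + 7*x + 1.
f'(x) = 6*x^2 + 14*x + 7

Solve f'(x) = 0:
  6*x^2 + 14*x + 7 = 0 has no rational roots; quadratic formula: x = (-14 ± √28)/12.
  ⇒ x = -7/6 - sqrt(7)/6 ≈ -1.6076, -7/6 + sqrt(7)/6 ≈ -0.7257

f''(x) = 12*x + 14
Second-derivative test at each critical point:
  f''(-1.6076) = -5.2915 < 0 → local maximum
  f''(-0.7257) = 5.2915 > 0 → local minimum

Critical points: x = -7/6 - sqrt(7)/6 ≈ -1.6076 (local maximum); x = -7/6 + sqrt(7)/6 ≈ -0.7257 (local minimum)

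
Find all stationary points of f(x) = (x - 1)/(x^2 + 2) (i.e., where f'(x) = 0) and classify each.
f'(x) = (x^2 - 2*x*(x - 1) + 2)/(x^2 + 2)^2

Solve f'(x) = 0:
  f'(x) = -(x^2 - 2*x - 2)/(x^2 + 2)^2; the denominator is positive wherever f is defined, so f'(x) = 0 ⇔ -x^2 + 2*x + 2 = 0.
  x^2 - 2*x - 2 = 0 has no rational roots; quadratic formula: x = (2 ± √12)/2.
  ⇒ x = 1 - sqrt(3) ≈ -0.7321, 1 + sqrt(3) ≈ 2.7321

f''(x) = 2*(4*x^2*(x - 1) + (1 - 3*x)*(x^2 + 2))/(x^2 + 2)^3
Second-derivative test at each critical point:
  f''(-0.7321) = 0.5387 > 0 → local minimum
  f''(2.7321) = -0.0387 < 0 → local maximum

Critical points: x = 1 - sqrt(3) ≈ -0.7321 (local minimum); x = 1 + sqrt(3) ≈ 2.7321 (local maximum)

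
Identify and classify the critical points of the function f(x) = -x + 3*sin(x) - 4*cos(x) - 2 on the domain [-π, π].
f'(x) = 4*sin(x) + 3*cos(x) - 1

Solve f'(x) = 0 on [-π, π]:
  f'(x) = 0 ⇔ 4*sin(x) + 3*cos(x) = 1. Write the left side as R·cos(x + φ) with R = √(3² + (-4)²) = 5, cos φ = 3/5, sin φ = -4/5; then cos(x + φ) = 1/5. Solve for x and keep the solutions lying in [-π, π].
  ⇒ x = atan((4 - 6*sqrt(6))/(3 + 8*sqrt(6))) ≈ -0.4421, atan((4 + 6*sqrt(6))/(3 - 8*sqrt(6))) + pi ≈ 2.2967

f''(x) = -3*sin(x) + 4*cos(x)
Second-derivative test at each critical point:
  f''(-0.4421) = 4.8990 > 0 → local minimum
  f''(2.2967) = -4.8990 < 0 → local maximum

Critical points: x = atan((4 - 6*sqrt(6))/(3 + 8*sqrt(6))) ≈ -0.4421 (local minimum); x = atan((4 + 6*sqrt(6))/(3 - 8*sqrt(6))) + pi ≈ 2.2967 (local maximum)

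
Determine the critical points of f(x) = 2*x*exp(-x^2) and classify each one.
f'(x) = 2*(1 - 2*x^2)*exp(-x^2)

Solve f'(x) = 0:
  f'(x) = (2 - 4*x^2)·exp(-x^2) and exp(-x^2) > 0 for every x, so f'(x) = 0 ⇔ 2 - 4*x^2 = 0.
  Factor: 2 - 4*x^2 = -2*(2*x^2 - 1); 2*x^2 - 1 = 0 has no rational roots; quadratic formula: x = (0 ± √8)/4.
  ⇒ x = -sqrt(2)/2 ≈ -0.7071, sqrt(2)/2 ≈ 0.7071

f''(x) = (8*x^3 - 12*x)*exp(-x^2)
Second-derivative test at each critical point:
  f''(-0.7071) = 3.4311 > 0 → local minimum
  f''(0.7071) = -3.4311 < 0 → local maximum

Critical points: x = -sqrt(2)/2 ≈ -0.7071 (local minimum); x = sqrt(2)/2 ≈ 0.7071 (local maximum)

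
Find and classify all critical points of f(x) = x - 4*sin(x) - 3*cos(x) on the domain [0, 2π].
f'(x) = 3*sin(x) - 4*cos(x) + 1

Solve f'(x) = 0 on [0, 2π]:
  f'(x) = 0 ⇔ 3*sin(x) - 4*cos(x) = -1. Write the left side as R·cos(x + φ) with R = √((-4)² + (-3)²) = 5, cos φ = -4/5, sin φ = -3/5; then cos(x + φ) = -1/5. Solve for x and keep the solutions lying in [0, 2π].
  ⇒ x = atan((-3 + 8*sqrt(6))/(4 + 6*sqrt(6))) ≈ 0.7259, atan((-8*sqrt(6) - 3)/(4 - 6*sqrt(6))) + pi ≈ 4.2702

f''(x) = 4*sin(x) + 3*cos(x)
Second-derivative test at each critical point:
  f''(0.7259) = 4.8990 > 0 → local minimum
  f''(4.2702) = -4.8990 < 0 → local maximum

Critical points: x = atan((-3 + 8*sqrt(6))/(4 + 6*sqrt(6))) ≈ 0.7259 (local minimum); x = atan((-8*sqrt(6) - 3)/(4 - 6*sqrt(6))) + pi ≈ 4.2702 (local maximum)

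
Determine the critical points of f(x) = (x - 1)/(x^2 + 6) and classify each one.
f'(x) = (x^2 - 2*x*(x - 1) + 6)/(x^2 + 6)^2

Solve f'(x) = 0:
  f'(x) = -(x^2 - 2*x - 6)/(x^2 + 6)^2; the denominator is positive wherever f is defined, so f'(x) = 0 ⇔ -x^2 + 2*x + 6 = 0.
  x^2 - 2*x - 6 = 0 has no rational roots; quadratic formula: x = (2 ± √28)/2.
  ⇒ x = 1 - sqrt(7) ≈ -1.6458, 1 + sqrt(7) ≈ 3.6458

f''(x) = 2*(4*x^2*(x - 1) + (1 - 3*x)*(x^2 + 6))/(x^2 + 6)^3
Second-derivative test at each critical point:
  f''(-1.6458) = 0.0698 > 0 → local minimum
  f''(3.6458) = -0.0142 < 0 → local maximum

Critical points: x = 1 - sqrt(7) ≈ -1.6458 (local minimum); x = 1 + sqrt(7) ≈ 3.6458 (local maximum)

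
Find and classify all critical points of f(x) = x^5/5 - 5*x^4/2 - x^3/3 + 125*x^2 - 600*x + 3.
f'(x) = x^4 - 10*x^3 - x^2 + 250*x - 600

Solve f'(x) = 0:
  Factor: x^4 - 10*x^3 - x^2 + 250*x - 600 = (x - 6)*(x - 5)*(x - 4)*(x + 5) = 0.
  ⇒ x = -5, 4, 5, 6

f''(x) = 4*x^3 - 30*x^2 - 2*x + 250
Second-derivative test at each critical point:
  f''(-5) = -990 < 0 → local maximum
  f''(4) = 18 > 0 → local minimum
  f''(5) = -10 < 0 → local maximum
  f''(6) = 22 > 0 → local minimum

Critical points: x = -5 (local maximum); x = 4 (local minimum); x = 5 (local maximum); x = 6 (local minimum)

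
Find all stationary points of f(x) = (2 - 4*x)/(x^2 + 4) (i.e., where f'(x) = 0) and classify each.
f'(x) = 4*(x^2 - x - 4)/(x^4 + 8*x^2 + 16)

Solve f'(x) = 0:
  f'(x) = 4*(x^2 - x - 4)/(x^2 + 4)^2; the denominator is positive wherever f is defined, so f'(x) = 0 ⇔ 4*x^2 - 4*x - 16 = 0.
  Factor: 4*x^2 - 4*x - 16 = 4*(x^2 - x - 4); x^2 - x - 4 = 0 has no rational roots; quadratic formula: x = (1 ± √17)/2.
  ⇒ x = 1/2 - sqrt(17)/2 ≈ -1.5616, 1/2 + sqrt(17)/2 ≈ 2.5616

f''(x) = 4*(4*x^2*(1 - 2*x) + (6*x - 1)*(x^2 + 4))/(x^2 + 4)^3
Second-derivative test at each critical point:
  f''(-1.5616) = -0.3979 < 0 → local maximum
  f''(2.5616) = 0.1479 > 0 → local minimum

Critical points: x = 1/2 - sqrt(17)/2 ≈ -1.5616 (local maximum); x = 1/2 + sqrt(17)/2 ≈ 2.5616 (local minimum)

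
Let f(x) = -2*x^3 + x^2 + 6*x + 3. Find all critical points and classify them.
f'(x) = -6*x^2 + 2*x + 6

Solve f'(x) = 0:
  Factor: -6*x^2 + 2*x + 6 = -2*(3*x^2 - x - 3); 3*x^2 - x - 3 = 0 has no rational roots; quadratic formula: x = (1 ± √37)/6.
  ⇒ x = 1/6 - sqrt(37)/6 ≈ -0.8471, 1/6 + sqrt(37)/6 ≈ 1.1805

f''(x) = 2 - 12*x
Second-derivative test at each critical point:
  f''(-0.8471) = 12.1655 > 0 → local minimum
  f''(1.1805) = -12.1655 < 0 → local maximum

Critical points: x = 1/6 - sqrt(37)/6 ≈ -0.8471 (local minimum); x = 1/6 + sqrt(37)/6 ≈ 1.1805 (local maximum)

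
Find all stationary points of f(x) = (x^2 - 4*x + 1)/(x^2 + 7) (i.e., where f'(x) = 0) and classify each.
f'(x) = 4*(x^2 + 3*x - 7)/(x^4 + 14*x^2 + 49)

Solve f'(x) = 0:
  f'(x) = 4*(x^2 + 3*x - 7)/(x^2 + 7)^2; the denominator is positive wherever f is defined, so f'(x) = 0 ⇔ 4*x^2 + 12*x - 28 = 0.
  Factor: 4*x^2 + 12*x - 28 = 4*(x^2 + 3*x - 7); x^2 + 3*x - 7 = 0 has no rational roots; quadratic formula: x = (-3 ± √37)/2.
  ⇒ x = -sqrt(37)/2 - 3/2 ≈ -4.5414, -3/2 + sqrt(37)/2 ≈ 1.5414

f''(x) = 4*(-2*x^3 - 9*x^2 + 42*x + 21)/(x^6 + 21*x^4 + 147*x^2 + 343)
Second-derivative test at each critical point:
  f''(-4.5414) = -0.0319 < 0 → local maximum
  f''(1.5414) = 0.2768 > 0 → local minimum

Critical points: x = -sqrt(37)/2 - 3/2 ≈ -4.5414 (local maximum); x = -3/2 + sqrt(37)/2 ≈ 1.5414 (local minimum)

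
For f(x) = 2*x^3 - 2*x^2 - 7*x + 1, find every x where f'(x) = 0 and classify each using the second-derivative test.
f'(x) = 6*x^2 - 4*x - 7

Solve f'(x) = 0:
  6*x^2 - 4*x - 7 = 0 has no rational roots; quadratic formula: x = (4 ± √184)/12.
  ⇒ x = 1/3 - sqrt(46)/6 ≈ -0.7971, 1/3 + sqrt(46)/6 ≈ 1.4637

f''(x) = 12*x - 4
Second-derivative test at each critical point:
  f''(-0.7971) = -13.5647 < 0 → local maximum
  f''(1.4637) = 13.5647 > 0 → local minimum

Critical points: x = 1/3 - sqrt(46)/6 ≈ -0.7971 (local maximum); x = 1/3 + sqrt(46)/6 ≈ 1.4637 (local minimum)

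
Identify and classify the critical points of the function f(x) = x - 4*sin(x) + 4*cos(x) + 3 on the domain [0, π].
f'(x) = -4*sqrt(2)*sin(x + pi/4) + 1

Solve f'(x) = 0 on [0, π]:
  f'(x) = 0 ⇔ -4*sin(x) - 4*cos(x) = -1. Write the left side as R·cos(x + φ) with R = √((-4)² + 4²) = 4*sqrt(2), cos φ = -sqrt(2)/2, sin φ = sqrt(2)/2; then cos(x + φ) = -sqrt(2)/8. Solve for x and keep the solutions lying in [0, π].
  ⇒ x = atan((1 + sqrt(31))/(1 - sqrt(31))) + pi ≈ 2.1785

f''(x) = -4*sqrt(2)*cos(x + pi/4)
Second-derivative test at each critical point:
  f''(2.1785) = 5.5678 > 0 → local minimum

Critical points: x = atan((1 + sqrt(31))/(1 - sqrt(31))) + pi ≈ 2.1785 (local minimum)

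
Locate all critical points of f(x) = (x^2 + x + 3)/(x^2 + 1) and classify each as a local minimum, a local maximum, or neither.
f'(x) = (-x^2 - 4*x + 1)/(x^4 + 2*x^2 + 1)

Solve f'(x) = 0:
  f'(x) = -(x^2 + 4*x - 1)/(x^2 + 1)^2; the denominator is positive wherever f is defined, so f'(x) = 0 ⇔ -x^2 - 4*x + 1 = 0.
  x^2 + 4*x - 1 = 0 has no rational roots; quadratic formula: x = (-4 ± √20)/2.
  ⇒ x = -sqrt(5) - 2 ≈ -4.2361, -2 + sqrt(5) ≈ 0.2361

f''(x) = 2*(x^3 + 6*x^2 - 3*x - 2)/(x^6 + 3*x^4 + 3*x^2 + 1)
Second-derivative test at each critical point:
  f''(-4.2361) = 0.0125 > 0 → local minimum
  f''(0.2361) = -4.0125 < 0 → local maximum

Critical points: x = -sqrt(5) - 2 ≈ -4.2361 (local minimum); x = -2 + sqrt(5) ≈ 0.2361 (local maximum)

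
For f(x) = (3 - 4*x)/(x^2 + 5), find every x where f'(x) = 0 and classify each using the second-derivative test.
f'(x) = 2*(2*x^2 - 3*x - 10)/(x^4 + 10*x^2 + 25)

Solve f'(x) = 0:
  f'(x) = 2*(2*x^2 - 3*x - 10)/(x^2 + 5)^2; the denominator is positive wherever f is defined, so f'(x) = 0 ⇔ 4*x^2 - 6*x - 20 = 0.
  Factor: 4*x^2 - 6*x - 20 = 2*(2*x^2 - 3*x - 10); 2*x^2 - 3*x - 10 = 0 has no rational roots; quadratic formula: x = (3 ± √89)/4.
  ⇒ x = 3/4 - sqrt(89)/4 ≈ -1.6085, 3/4 + sqrt(89)/4 ≈ 3.1085

f''(x) = 2*(4*x^2*(3 - 4*x) + 3*(4*x - 1)*(x^2 + 5))/(x^2 + 5)^3
Second-derivative test at each critical point:
  f''(-1.6085) = -0.3278 < 0 → local maximum
  f''(3.1085) = 0.0878 > 0 → local minimum

Critical points: x = 3/4 - sqrt(89)/4 ≈ -1.6085 (local maximum); x = 3/4 + sqrt(89)/4 ≈ 3.1085 (local minimum)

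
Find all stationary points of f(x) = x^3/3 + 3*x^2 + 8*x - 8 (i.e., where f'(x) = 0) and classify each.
f'(x) = x^2 + 6*x + 8

Solve f'(x) = 0:
  Factor: x^2 + 6*x + 8 = (x + 2)*(x + 4) = 0.
  ⇒ x = -4, -2

f''(x) = 2*x + 6
Second-derivative test at each critical point:
  f''(-4) = -2 < 0 → local maximum
  f''(-2) = 2 > 0 → local minimum

Critical points: x = -4 (local maximum); x = -2 (local minimum)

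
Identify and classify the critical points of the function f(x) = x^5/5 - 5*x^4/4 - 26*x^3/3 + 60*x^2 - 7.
f'(x) = x*(x^3 - 5*x^2 - 26*x + 120)

Solve f'(x) = 0:
  Factor: x^4 - 5*x^3 - 26*x^2 + 120*x = x*(x - 6)*(x - 4)*(x + 5) = 0.
  ⇒ x = -5, 0, 4, 6

f''(x) = 4*x^3 - 15*x^2 - 52*x + 120
Second-derivative test at each critical point:
  f''(-5) = -495 < 0 → local maximum
  f''(0) = 120 > 0 → local minimum
  f''(4) = -72 < 0 → local maximum
  f''(6) = 132 > 0 → local minimum

Critical points: x = -5 (local maximum); x = 0 (local minimum); x = 4 (local maximum); x = 6 (local minimum)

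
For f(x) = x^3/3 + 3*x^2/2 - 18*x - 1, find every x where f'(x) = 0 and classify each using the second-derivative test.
f'(x) = x^2 + 3*x - 18

Solve f'(x) = 0:
  Factor: x^2 + 3*x - 18 = (x - 3)*(x + 6) = 0.
  ⇒ x = -6, 3

f''(x) = 2*x + 3
Second-derivative test at each critical point:
  f''(-6) = -9 < 0 → local maximum
  f''(3) = 9 > 0 → local minimum

Critical points: x = -6 (local maximum); x = 3 (local minimum)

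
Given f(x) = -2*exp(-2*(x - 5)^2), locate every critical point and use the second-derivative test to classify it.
f'(x) = 8*(x - 5)*exp(-2*(x - 5)^2)

Solve f'(x) = 0:
  f'(x) = (8*x - 40)·exp(-2*(x - 5)^2) and exp(-2*(x - 5)^2) > 0 for every x, so f'(x) = 0 ⇔ 8*x - 40 = 0.
  Factor: 8*x - 40 = 8*(x - 5) = 0.
  ⇒ x = 5

f''(x) = 8*(1 - 4*(x - 5)^2)*exp(-2*(x - 5)^2)
Second-derivative test at each critical point:
  f''(5) = 8 > 0 → local minimum

Critical points: x = 5 (local minimum)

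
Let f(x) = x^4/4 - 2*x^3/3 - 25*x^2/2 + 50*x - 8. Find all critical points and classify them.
f'(x) = x^3 - 2*x^2 - 25*x + 50

Solve f'(x) = 0:
  Factor: x^3 - 2*x^2 - 25*x + 50 = (x - 5)*(x - 2)*(x + 5) = 0.
  ⇒ x = -5, 2, 5

f''(x) = 3*x^2 - 4*x - 25
Second-derivative test at each critical point:
  f''(-5) = 70 > 0 → local minimum
  f''(2) = -21 < 0 → local maximum
  f''(5) = 30 > 0 → local minimum

Critical points: x = -5 (local minimum); x = 2 (local maximum); x = 5 (local minimum)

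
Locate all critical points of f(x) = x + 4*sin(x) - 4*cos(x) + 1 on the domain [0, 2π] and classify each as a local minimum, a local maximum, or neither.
f'(x) = 4*sqrt(2)*sin(x + pi/4) + 1

Solve f'(x) = 0 on [0, 2π]:
  f'(x) = 0 ⇔ 4*sin(x) + 4*cos(x) = -1. Write the left side as R·cos(x + φ) with R = √(4² + (-4)²) = 4*sqrt(2), cos φ = sqrt(2)/2, sin φ = -sqrt(2)/2; then cos(x + φ) = -sqrt(2)/8. Solve for x and keep the solutions lying in [0, 2π].
  ⇒ x = atan((-1 + sqrt(31))/(-sqrt(31) - 1)) + pi ≈ 2.5339, atan((-sqrt(31) - 1)/(-1 + sqrt(31))) + 2*pi ≈ 5.3201

f''(x) = 4*sqrt(2)*cos(x + pi/4)
Second-derivative test at each critical point:
  f''(2.5339) = -5.5678 < 0 → local maximum
  f''(5.3201) = 5.5678 > 0 → local minimum

Critical points: x = atan((-1 + sqrt(31))/(-sqrt(31) - 1)) + pi ≈ 2.5339 (local maximum); x = atan((-sqrt(31) - 1)/(-1 + sqrt(31))) + 2*pi ≈ 5.3201 (local minimum)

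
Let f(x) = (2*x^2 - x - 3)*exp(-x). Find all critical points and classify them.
f'(x) = (-2*x^2 + 5*x + 2)*exp(-x)

Solve f'(x) = 0:
  f'(x) = (-2*x^2 + 5*x + 2)·exp(-x) and exp(-x) > 0 for every x, so f'(x) = 0 ⇔ -2*x^2 + 5*x + 2 = 0.
  2*x^2 - 5*x - 2 = 0 has no rational roots; quadratic formula: x = (5 ± √41)/4.
  ⇒ x = 5/4 - sqrt(41)/4 ≈ -0.3508, 5/4 + sqrt(41)/4 ≈ 2.8508

f''(x) = (2*x^2 - 9*x + 3)*exp(-x)
Second-derivative test at each critical point:
  f''(-0.3508) = 9.0936 > 0 → local minimum
  f''(2.8508) = -0.3701 < 0 → local maximum

Critical points: x = 5/4 - sqrt(41)/4 ≈ -0.3508 (local minimum); x = 5/4 + sqrt(41)/4 ≈ 2.8508 (local maximum)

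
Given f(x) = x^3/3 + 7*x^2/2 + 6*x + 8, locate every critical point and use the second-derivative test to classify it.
f'(x) = x^2 + 7*x + 6

Solve f'(x) = 0:
  Factor: x^2 + 7*x + 6 = (x + 1)*(x + 6) = 0.
  ⇒ x = -6, -1

f''(x) = 2*x + 7
Second-derivative test at each critical point:
  f''(-6) = -5 < 0 → local maximum
  f''(-1) = 5 > 0 → local minimum

Critical points: x = -6 (local maximum); x = -1 (local minimum)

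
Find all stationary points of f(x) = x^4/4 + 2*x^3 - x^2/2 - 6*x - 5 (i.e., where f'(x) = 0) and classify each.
f'(x) = x^3 + 6*x^2 - x - 6

Solve f'(x) = 0:
  Factor: x^3 + 6*x^2 - x - 6 = (x - 1)*(x + 1)*(x + 6) = 0.
  ⇒ x = -6, -1, 1

f''(x) = 3*x^2 + 12*x - 1
Second-derivative test at each critical point:
  f''(-6) = 35 > 0 → local minimum
  f''(-1) = -10 < 0 → local maximum
  f''(1) = 14 > 0 → local minimum

Critical points: x = -6 (local minimum); x = -1 (local maximum); x = 1 (local minimum)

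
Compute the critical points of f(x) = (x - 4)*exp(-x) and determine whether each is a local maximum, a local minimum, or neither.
f'(x) = (5 - x)*exp(-x)

Solve f'(x) = 0:
  f'(x) = (5 - x)·exp(-x) and exp(-x) > 0 for every x, so f'(x) = 0 ⇔ 5 - x = 0.
  5 - x = 0.
  ⇒ x = 5

f''(x) = (x - 6)*exp(-x)
Second-derivative test at each critical point:
  f''(5) = -0.0067 < 0 → local maximum

Critical points: x = 5 (local maximum)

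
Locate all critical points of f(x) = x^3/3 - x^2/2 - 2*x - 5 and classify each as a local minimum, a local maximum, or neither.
f'(x) = x^2 - x - 2

Solve f'(x) = 0:
  Factor: x^2 - x - 2 = (x - 2)*(x + 1) = 0.
  ⇒ x = -1, 2

f''(x) = 2*x - 1
Second-derivative test at each critical point:
  f''(-1) = -3 < 0 → local maximum
  f''(2) = 3 > 0 → local minimum

Critical points: x = -1 (local maximum); x = 2 (local minimum)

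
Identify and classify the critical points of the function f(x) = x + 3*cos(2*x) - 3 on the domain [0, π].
f'(x) = 1 - 6*sin(2*x)

Solve f'(x) = 0 on [0, π]:
  f'(x) = 0 ⇔ sin(2*x) = 1/6, i.e. 2*x = arcsin(1/6) + 2nπ or 2*x = π − arcsin(1/6) + 2nπ; keep the solutions lying in [0, π].
  ⇒ x = asin(1/6)/2 ≈ 0.0837, -asin(1/6)/2 + pi/2 ≈ 1.4871

f''(x) = -12*cos(2*x)
Second-derivative test at each critical point:
  f''(0.0837) = -11.8322 < 0 → local maximum
  f''(1.4871) = 11.8322 > 0 → local minimum

Critical points: x = asin(1/6)/2 ≈ 0.0837 (local maximum); x = -asin(1/6)/2 + pi/2 ≈ 1.4871 (local minimum)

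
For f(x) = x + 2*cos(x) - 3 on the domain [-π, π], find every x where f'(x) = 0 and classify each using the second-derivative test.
f'(x) = 1 - 2*sin(x)

Solve f'(x) = 0 on [-π, π]:
  f'(x) = 0 ⇔ sin(x) = 1/2, i.e. x = arcsin(1/2) + 2nπ or x = π − arcsin(1/2) + 2nπ; keep the solutions lying in [-π, π].
  ⇒ x = pi/6 ≈ 0.5236, 5*pi/6 ≈ 2.6180

f''(x) = -2*cos(x)
Second-derivative test at each critical point:
  f''(0.5236) = -1.7321 < 0 → local maximum
  f''(2.6180) = 1.7321 > 0 → local minimum

Critical points: x = pi/6 ≈ 0.5236 (local maximum); x = 5*pi/6 ≈ 2.6180 (local minimum)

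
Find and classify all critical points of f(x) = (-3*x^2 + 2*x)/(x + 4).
f'(x) = (-3*x^2 - 24*x + 8)/(x^2 + 8*x + 16)

Solve f'(x) = 0:
  f'(x) = -(3*x^2 + 24*x - 8)/(x + 4)^2; the denominator is positive wherever f is defined, so f'(x) = 0 ⇔ -3*x^2 - 24*x + 8 = 0.
  3*x^2 + 24*x - 8 = 0 has no rational roots; quadratic formula: x = (-24 ± √672)/6.
  ⇒ x = -2*sqrt(42)/3 - 4 ≈ -8.3205, -4 + 2*sqrt(42)/3 ≈ 0.3205

f''(x) = -112/(x^3 + 12*x^2 + 48*x + 64)
Second-derivative test at each critical point:
  f''(-8.3205) = 1.3887 > 0 → local minimum
  f''(0.3205) = -1.3887 < 0 → local maximum

Critical points: x = -2*sqrt(42)/3 - 4 ≈ -8.3205 (local minimum); x = -4 + 2*sqrt(42)/3 ≈ 0.3205 (local maximum)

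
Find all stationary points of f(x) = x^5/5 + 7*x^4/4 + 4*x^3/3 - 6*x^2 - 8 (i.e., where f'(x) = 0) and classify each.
f'(x) = x*(x^3 + 7*x^2 + 4*x - 12)

Solve f'(x) = 0:
  Factor: x^4 + 7*x^3 + 4*x^2 - 12*x = x*(x - 1)*(x + 2)*(x + 6) = 0.
  ⇒ x = -6, -2, 0, 1

f''(x) = 4*x^3 + 21*x^2 + 8*x - 12
Second-derivative test at each critical point:
  f''(-6) = -168 < 0 → local maximum
  f''(-2) = 24 > 0 → local minimum
  f''(0) = -12 < 0 → local maximum
  f''(1) = 21 > 0 → local minimum

Critical points: x = -6 (local maximum); x = -2 (local minimum); x = 0 (local maximum); x = 1 (local minimum)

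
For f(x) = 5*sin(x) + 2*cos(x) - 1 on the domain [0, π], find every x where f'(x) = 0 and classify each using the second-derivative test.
f'(x) = -2*sin(x) + 5*cos(x)

Solve f'(x) = 0 on [0, π]:
  f'(x) = 0 ⇔ 5*cos(x) = 2*sin(x) ⇔ tan(x) = 5/2, i.e. x = arctan(5/2) + nπ; keep the solutions lying in [0, π].
  ⇒ x = atan(5/2) ≈ 1.1903

f''(x) = -5*sin(x) - 2*cos(x)
Second-derivative test at each critical point:
  f''(1.1903) = -5.3852 < 0 → local maximum

Critical points: x = atan(5/2) ≈ 1.1903 (local maximum)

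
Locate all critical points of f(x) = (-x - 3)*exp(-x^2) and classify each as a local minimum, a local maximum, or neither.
f'(x) = (2*x*(x + 3) - 1)*exp(-x^2)

Solve f'(x) = 0:
  f'(x) = (2*x^2 + 6*x - 1)·exp(-x^2) and exp(-x^2) > 0 for every x, so f'(x) = 0 ⇔ 2*x^2 + 6*x - 1 = 0.
  2*x^2 + 6*x - 1 = 0 has no rational roots; quadratic formula: x = (-6 ± √44)/4.
  ⇒ x = -sqrt(11)/2 - 3/2 ≈ -3.1583, -3/2 + sqrt(11)/2 ≈ 0.1583

f''(x) = 2*(-2*x^2*(x + 3) + 3*x + 3)*exp(-x^2)
Second-derivative test at each critical point:
  f''(-3.1583) = -3.088e-04 < 0 → local maximum
  f''(0.1583) = 6.4691 > 0 → local minimum

Critical points: x = -sqrt(11)/2 - 3/2 ≈ -3.1583 (local maximum); x = -3/2 + sqrt(11)/2 ≈ 0.1583 (local minimum)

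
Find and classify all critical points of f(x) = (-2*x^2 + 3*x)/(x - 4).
f'(x) = 2*(-x^2 + 8*x - 6)/(x^2 - 8*x + 16)

Solve f'(x) = 0:
  f'(x) = -2*(x^2 - 8*x + 6)/(x - 4)^2; the denominator is positive wherever f is defined, so f'(x) = 0 ⇔ -2*x^2 + 16*x - 12 = 0.
  Factor: -2*x^2 + 16*x - 12 = -2*(x^2 - 8*x + 6); x^2 - 8*x + 6 = 0 has no rational roots; quadratic formula: x = (8 ± √40)/2.
  ⇒ x = 4 - sqrt(10) ≈ 0.8377, sqrt(10) + 4 ≈ 7.1623

f''(x) = -40/(x^3 - 12*x^2 + 48*x - 64)
Second-derivative test at each critical point:
  f''(0.8377) = 1.2649 > 0 → local minimum
  f''(7.1623) = -1.2649 < 0 → local maximum

Critical points: x = 4 - sqrt(10) ≈ 0.8377 (local minimum); x = sqrt(10) + 4 ≈ 7.1623 (local maximum)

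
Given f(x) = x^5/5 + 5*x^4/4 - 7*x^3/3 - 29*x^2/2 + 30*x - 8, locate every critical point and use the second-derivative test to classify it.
f'(x) = x^4 + 5*x^3 - 7*x^2 - 29*x + 30

Solve f'(x) = 0:
  Factor: x^4 + 5*x^3 - 7*x^2 - 29*x + 30 = (x - 2)*(x - 1)*(x + 3)*(x + 5) = 0.
  ⇒ x = -5, -3, 1, 2

f''(x) = 4*x^3 + 15*x^2 - 14*x - 29
Second-derivative test at each critical point:
  f''(-5) = -84 < 0 → local maximum
  f''(-3) = 40 > 0 → local minimum
  f''(1) = -24 < 0 → local maximum
  f''(2) = 35 > 0 → local minimum

Critical points: x = -5 (local maximum); x = -3 (local minimum); x = 1 (local maximum); x = 2 (local minimum)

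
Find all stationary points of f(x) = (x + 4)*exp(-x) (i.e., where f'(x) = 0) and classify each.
f'(x) = (-x - 3)*exp(-x)

Solve f'(x) = 0:
  f'(x) = (-x - 3)·exp(-x) and exp(-x) > 0 for every x, so f'(x) = 0 ⇔ -x - 3 = 0.
  -x - 3 = 0.
  ⇒ x = -3

f''(x) = (x + 2)*exp(-x)
Second-derivative test at each critical point:
  f''(-3) = -20.0855 < 0 → local maximum

Critical points: x = -3 (local maximum)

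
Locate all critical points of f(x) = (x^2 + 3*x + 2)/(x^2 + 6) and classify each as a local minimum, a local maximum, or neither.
f'(x) = (-3*x^2 + 8*x + 18)/(x^4 + 12*x^2 + 36)

Solve f'(x) = 0:
  f'(x) = -(3*x^2 - 8*x - 18)/(x^2 + 6)^2; the denominator is positive wherever f is defined, so f'(x) = 0 ⇔ -3*x^2 + 8*x + 18 = 0.
  3*x^2 - 8*x - 18 = 0 has no rational roots; quadratic formula: x = (8 ± √280)/6.
  ⇒ x = 4/3 - sqrt(70)/3 ≈ -1.4555, 4/3 + sqrt(70)/3 ≈ 4.1222

f''(x) = 6*(x^3 - 4*x^2 - 18*x + 8)/(x^6 + 18*x^4 + 108*x^2 + 216)
Second-derivative test at each critical point:
  f''(-1.4555) = 0.2539 > 0 → local minimum
  f''(4.1222) = -0.0317 < 0 → local maximum

Critical points: x = 4/3 - sqrt(70)/3 ≈ -1.4555 (local minimum); x = 4/3 + sqrt(70)/3 ≈ 4.1222 (local maximum)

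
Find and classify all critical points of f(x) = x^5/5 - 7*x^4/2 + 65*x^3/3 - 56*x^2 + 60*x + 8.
f'(x) = x^4 - 14*x^3 + 65*x^2 - 112*x + 60

Solve f'(x) = 0:
  Factor: x^4 - 14*x^3 + 65*x^2 - 112*x + 60 = (x - 6)*(x - 5)*(x - 2)*(x - 1) = 0.
  ⇒ x = 1, 2, 5, 6

f''(x) = 4*x^3 - 42*x^2 + 130*x - 112
Second-derivative test at each critical point:
  f''(1) = -20 < 0 → local maximum
  f''(2) = 12 > 0 → local minimum
  f''(5) = -12 < 0 → local maximum
  f''(6) = 20 > 0 → local minimum

Critical points: x = 1 (local maximum); x = 2 (local minimum); x = 5 (local maximum); x = 6 (local minimum)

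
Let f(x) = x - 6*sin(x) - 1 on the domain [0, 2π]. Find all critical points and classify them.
f'(x) = 1 - 6*cos(x)

Solve f'(x) = 0 on [0, 2π]:
  f'(x) = 0 ⇔ cos(x) = 1/6, i.e. x = ±arccos(1/6) + 2nπ; keep the solutions lying in [0, 2π].
  ⇒ x = acos(1/6) ≈ 1.4033, -acos(1/6) + 2*pi ≈ 4.8798

f''(x) = 6*sin(x)
Second-derivative test at each critical point:
  f''(1.4033) = 5.9161 > 0 → local minimum
  f''(4.8798) = -5.9161 < 0 → local maximum

Critical points: x = acos(1/6) ≈ 1.4033 (local minimum); x = -acos(1/6) + 2*pi ≈ 4.8798 (local maximum)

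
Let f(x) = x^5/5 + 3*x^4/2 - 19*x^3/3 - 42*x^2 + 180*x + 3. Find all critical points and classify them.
f'(x) = x^4 + 6*x^3 - 19*x^2 - 84*x + 180

Solve f'(x) = 0:
  Factor: x^4 + 6*x^3 - 19*x^2 - 84*x + 180 = (x - 3)*(x - 2)*(x + 5)*(x + 6) = 0.
  ⇒ x = -6, -5, 2, 3

f''(x) = 4*x^3 + 18*x^2 - 38*x - 84
Second-derivative test at each critical point:
  f''(-6) = -72 < 0 → local maximum
  f''(-5) = 56 > 0 → local minimum
  f''(2) = -56 < 0 → local maximum
  f''(3) = 72 > 0 → local minimum

Critical points: x = -6 (local maximum); x = -5 (local minimum); x = 2 (local maximum); x = 3 (local minimum)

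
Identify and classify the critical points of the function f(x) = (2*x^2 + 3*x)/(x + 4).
f'(x) = 2*(x^2 + 8*x + 6)/(x^2 + 8*x + 16)

Solve f'(x) = 0:
  f'(x) = 2*(x^2 + 8*x + 6)/(x + 4)^2; the denominator is positive wherever f is defined, so f'(x) = 0 ⇔ 2*x^2 + 16*x + 12 = 0.
  Factor: 2*x^2 + 16*x + 12 = 2*(x^2 + 8*x + 6); x^2 + 8*x + 6 = 0 has no rational roots; quadratic formula: x = (-8 ± √40)/2.
  ⇒ x = -4 - sqrt(10) ≈ -7.1623, -4 + sqrt(10) ≈ -0.8377

f''(x) = 40/(x^3 + 12*x^2 + 48*x + 64)
Second-derivative test at each critical point:
  f''(-7.1623) = -1.2649 < 0 → local maximum
  f''(-0.8377) = 1.2649 > 0 → local minimum

Critical points: x = -4 - sqrt(10) ≈ -7.1623 (local maximum); x = -4 + sqrt(10) ≈ -0.8377 (local minimum)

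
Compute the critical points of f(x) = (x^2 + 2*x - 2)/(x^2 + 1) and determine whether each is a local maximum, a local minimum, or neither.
f'(x) = 2*(-x^2 + 3*x + 1)/(x^4 + 2*x^2 + 1)

Solve f'(x) = 0:
  f'(x) = -2*(x^2 - 3*x - 1)/(x^2 + 1)^2; the denominator is positive wherever f is defined, so f'(x) = 0 ⇔ -2*x^2 + 6*x + 2 = 0.
  Factor: -2*x^2 + 6*x + 2 = -2*(x^2 - 3*x - 1); x^2 - 3*x - 1 = 0 has no rational roots; quadratic formula: x = (3 ± √13)/2.
  ⇒ x = 3/2 - sqrt(13)/2 ≈ -0.3028, 3/2 + sqrt(13)/2 ≈ 3.3028

f''(x) = 2*(2*x^3 - 9*x^2 - 6*x + 3)/(x^6 + 3*x^4 + 3*x^2 + 1)
Second-derivative test at each critical point:
  f''(-0.3028) = 6.0509 > 0 → local minimum
  f''(3.3028) = -0.0509 < 0 → local maximum

Critical points: x = 3/2 - sqrt(13)/2 ≈ -0.3028 (local minimum); x = 3/2 + sqrt(13)/2 ≈ 3.3028 (local maximum)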